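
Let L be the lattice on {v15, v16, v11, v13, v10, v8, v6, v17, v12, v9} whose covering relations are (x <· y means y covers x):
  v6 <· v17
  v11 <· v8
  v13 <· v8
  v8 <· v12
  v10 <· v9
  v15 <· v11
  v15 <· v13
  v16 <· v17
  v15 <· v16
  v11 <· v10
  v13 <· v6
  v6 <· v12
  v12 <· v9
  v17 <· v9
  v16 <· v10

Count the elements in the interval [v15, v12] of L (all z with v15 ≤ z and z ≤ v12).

The interval [v15, v12] = {v11, v12, v13, v15, v6, v8}, which has 6 elements.

6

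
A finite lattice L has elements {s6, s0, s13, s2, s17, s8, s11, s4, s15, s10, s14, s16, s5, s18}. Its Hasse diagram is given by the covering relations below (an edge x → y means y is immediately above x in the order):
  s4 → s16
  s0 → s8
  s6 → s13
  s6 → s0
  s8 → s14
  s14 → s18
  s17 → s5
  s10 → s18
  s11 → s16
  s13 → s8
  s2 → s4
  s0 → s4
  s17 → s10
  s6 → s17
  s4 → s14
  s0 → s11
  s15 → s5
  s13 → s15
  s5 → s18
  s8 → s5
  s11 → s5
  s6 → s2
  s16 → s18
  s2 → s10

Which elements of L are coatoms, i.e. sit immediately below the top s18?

s10, s14, s16, s5

The coatoms are exactly the elements covered by s18: s10, s14, s16, s5.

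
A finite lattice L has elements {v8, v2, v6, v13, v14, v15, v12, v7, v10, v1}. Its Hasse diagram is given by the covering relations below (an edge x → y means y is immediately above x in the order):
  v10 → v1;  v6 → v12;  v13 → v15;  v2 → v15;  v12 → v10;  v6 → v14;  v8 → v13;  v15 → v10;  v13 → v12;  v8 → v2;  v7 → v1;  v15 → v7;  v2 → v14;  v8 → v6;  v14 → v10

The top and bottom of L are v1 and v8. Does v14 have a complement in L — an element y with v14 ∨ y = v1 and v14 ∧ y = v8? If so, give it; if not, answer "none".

none

For every candidate y, either v14 ∨ y ≠ v1 or v14 ∧ y ≠ v8; no complement exists.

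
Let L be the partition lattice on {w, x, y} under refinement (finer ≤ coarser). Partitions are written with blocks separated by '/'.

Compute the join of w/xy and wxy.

wxy

The join of w/xy and wxy merges any blocks that overlap across the partitions, giving wxy.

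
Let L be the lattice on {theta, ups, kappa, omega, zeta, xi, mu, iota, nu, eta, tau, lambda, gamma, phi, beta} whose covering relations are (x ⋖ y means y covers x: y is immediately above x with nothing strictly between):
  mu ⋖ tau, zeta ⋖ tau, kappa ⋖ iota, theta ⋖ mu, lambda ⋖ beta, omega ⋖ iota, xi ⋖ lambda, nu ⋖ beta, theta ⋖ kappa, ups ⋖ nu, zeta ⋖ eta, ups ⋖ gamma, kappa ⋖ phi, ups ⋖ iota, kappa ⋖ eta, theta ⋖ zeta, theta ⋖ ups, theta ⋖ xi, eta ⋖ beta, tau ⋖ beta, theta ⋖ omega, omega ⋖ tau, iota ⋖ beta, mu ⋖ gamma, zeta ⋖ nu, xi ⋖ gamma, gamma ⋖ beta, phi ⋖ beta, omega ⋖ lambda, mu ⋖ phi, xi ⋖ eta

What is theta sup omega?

Common upper bounds of {theta, omega}: beta, iota, lambda, omega, tau.
The least among these is omega.

omega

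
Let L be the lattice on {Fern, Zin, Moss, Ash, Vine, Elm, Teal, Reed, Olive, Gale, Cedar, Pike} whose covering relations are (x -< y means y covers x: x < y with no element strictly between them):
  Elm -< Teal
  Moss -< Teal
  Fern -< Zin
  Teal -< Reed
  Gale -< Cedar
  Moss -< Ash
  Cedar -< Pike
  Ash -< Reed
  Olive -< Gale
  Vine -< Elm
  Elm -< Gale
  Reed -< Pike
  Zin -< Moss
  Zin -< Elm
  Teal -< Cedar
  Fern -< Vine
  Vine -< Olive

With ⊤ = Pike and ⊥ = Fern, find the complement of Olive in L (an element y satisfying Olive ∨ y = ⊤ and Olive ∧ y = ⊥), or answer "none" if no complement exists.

Need y with Olive ∨ y = Pike and Olive ∧ y = Fern.
Checking each element gives: Ash.

Ash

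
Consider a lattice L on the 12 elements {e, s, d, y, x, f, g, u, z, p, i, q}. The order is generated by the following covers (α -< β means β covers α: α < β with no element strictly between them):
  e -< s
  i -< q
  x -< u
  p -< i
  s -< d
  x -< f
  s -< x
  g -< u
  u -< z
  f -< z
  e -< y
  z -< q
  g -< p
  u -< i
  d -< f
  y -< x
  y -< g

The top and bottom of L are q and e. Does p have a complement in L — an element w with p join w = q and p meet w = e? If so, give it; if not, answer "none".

Need w with p ∨ w = q and p ∧ w = e.
Checking each element gives: d.

d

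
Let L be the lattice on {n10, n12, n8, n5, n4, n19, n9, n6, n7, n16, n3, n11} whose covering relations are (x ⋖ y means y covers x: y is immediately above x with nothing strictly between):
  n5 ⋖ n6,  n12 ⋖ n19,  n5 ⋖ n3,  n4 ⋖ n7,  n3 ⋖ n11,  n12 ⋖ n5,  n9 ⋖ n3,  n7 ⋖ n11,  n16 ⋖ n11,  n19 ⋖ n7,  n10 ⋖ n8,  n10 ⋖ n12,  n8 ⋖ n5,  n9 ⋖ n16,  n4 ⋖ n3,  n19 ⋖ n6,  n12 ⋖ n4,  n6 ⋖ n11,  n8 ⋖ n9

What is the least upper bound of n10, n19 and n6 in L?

Common upper bounds of {n10, n19, n6}: n11, n6.
The least among these is n6.

n6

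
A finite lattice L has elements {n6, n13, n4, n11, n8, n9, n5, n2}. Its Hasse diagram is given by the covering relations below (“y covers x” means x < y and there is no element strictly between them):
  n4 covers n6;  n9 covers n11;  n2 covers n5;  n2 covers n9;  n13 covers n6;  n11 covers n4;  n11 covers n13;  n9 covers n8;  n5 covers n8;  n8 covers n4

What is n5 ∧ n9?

n8

Common lower bounds of {n5, n9}: n4, n6, n8.
The greatest among these is n8.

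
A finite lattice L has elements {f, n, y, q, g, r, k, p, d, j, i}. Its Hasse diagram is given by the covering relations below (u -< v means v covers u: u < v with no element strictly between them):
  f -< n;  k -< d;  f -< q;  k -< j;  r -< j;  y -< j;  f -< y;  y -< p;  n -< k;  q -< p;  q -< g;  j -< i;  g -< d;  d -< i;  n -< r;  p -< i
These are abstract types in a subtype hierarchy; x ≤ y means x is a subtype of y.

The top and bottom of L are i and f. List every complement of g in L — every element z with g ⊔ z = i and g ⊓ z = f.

Need z with g ∨ z = i and g ∧ z = f.
Checking each element gives: j, r, y.

j, r, y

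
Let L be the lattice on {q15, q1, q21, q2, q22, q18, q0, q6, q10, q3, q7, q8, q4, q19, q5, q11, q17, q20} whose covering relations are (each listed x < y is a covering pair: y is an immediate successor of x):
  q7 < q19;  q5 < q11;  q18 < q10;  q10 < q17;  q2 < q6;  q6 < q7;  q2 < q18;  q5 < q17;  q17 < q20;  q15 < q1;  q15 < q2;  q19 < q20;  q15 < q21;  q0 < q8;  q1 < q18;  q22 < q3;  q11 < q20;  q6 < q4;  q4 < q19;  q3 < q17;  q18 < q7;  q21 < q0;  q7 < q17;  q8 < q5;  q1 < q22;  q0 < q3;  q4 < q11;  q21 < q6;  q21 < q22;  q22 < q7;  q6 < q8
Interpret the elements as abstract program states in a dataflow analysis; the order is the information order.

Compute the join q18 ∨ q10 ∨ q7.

q17

Common upper bounds of {q18, q10, q7}: q17, q20.
The least among these is q17.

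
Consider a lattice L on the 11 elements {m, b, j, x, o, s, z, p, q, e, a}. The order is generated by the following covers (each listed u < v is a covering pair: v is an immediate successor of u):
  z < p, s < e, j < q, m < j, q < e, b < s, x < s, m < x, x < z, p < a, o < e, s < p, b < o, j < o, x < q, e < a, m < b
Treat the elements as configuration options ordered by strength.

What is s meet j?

m

Common lower bounds of {s, j}: m.
The greatest among these is m.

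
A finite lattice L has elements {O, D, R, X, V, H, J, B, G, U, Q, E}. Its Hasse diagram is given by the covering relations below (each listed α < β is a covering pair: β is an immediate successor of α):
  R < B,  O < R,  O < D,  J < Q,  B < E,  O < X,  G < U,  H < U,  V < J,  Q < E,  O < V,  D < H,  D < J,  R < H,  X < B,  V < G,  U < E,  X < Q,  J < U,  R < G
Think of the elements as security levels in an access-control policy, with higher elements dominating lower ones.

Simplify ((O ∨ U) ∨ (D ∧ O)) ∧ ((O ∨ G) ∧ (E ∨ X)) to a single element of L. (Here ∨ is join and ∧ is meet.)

G

O ∨ U = U
D ∧ O = O
U ∨ O = U
O ∨ G = G
E ∨ X = E
G ∧ E = G
U ∧ G = G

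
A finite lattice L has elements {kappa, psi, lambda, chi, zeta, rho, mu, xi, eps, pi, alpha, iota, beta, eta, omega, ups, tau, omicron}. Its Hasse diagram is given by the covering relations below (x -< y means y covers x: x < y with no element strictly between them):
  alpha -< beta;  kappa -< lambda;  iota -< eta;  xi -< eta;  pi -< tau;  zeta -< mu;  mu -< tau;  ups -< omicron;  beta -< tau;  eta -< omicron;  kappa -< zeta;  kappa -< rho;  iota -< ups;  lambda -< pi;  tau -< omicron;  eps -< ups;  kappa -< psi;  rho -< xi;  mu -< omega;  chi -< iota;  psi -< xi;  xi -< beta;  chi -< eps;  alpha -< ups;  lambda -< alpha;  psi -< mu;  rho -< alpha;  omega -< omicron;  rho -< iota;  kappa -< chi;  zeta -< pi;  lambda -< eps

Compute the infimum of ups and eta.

Common lower bounds of {ups, eta}: chi, iota, kappa, rho.
The greatest among these is iota.

iota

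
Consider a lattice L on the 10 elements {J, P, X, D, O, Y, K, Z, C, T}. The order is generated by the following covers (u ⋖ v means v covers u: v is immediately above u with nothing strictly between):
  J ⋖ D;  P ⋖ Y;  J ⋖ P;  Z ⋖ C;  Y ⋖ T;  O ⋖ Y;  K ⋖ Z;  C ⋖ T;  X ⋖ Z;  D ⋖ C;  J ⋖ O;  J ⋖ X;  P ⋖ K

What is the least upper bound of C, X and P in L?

C

Common upper bounds of {C, X, P}: C, T.
The least among these is C.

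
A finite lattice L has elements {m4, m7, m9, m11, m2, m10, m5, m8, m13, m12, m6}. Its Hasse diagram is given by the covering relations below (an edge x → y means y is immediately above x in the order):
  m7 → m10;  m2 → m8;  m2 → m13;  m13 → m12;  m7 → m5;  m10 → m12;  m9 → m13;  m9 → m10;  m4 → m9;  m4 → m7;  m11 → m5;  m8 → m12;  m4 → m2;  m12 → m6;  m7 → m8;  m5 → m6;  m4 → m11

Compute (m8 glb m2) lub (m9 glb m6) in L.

m8 ∧ m2 = m2
m9 ∧ m6 = m9
m2 ∨ m9 = m13

m13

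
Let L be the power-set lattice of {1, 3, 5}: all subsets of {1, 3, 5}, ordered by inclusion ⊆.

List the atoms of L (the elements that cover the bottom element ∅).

{1}, {3}, {5}

The atoms are exactly the elements that cover ∅: {1}, {3}, {5}.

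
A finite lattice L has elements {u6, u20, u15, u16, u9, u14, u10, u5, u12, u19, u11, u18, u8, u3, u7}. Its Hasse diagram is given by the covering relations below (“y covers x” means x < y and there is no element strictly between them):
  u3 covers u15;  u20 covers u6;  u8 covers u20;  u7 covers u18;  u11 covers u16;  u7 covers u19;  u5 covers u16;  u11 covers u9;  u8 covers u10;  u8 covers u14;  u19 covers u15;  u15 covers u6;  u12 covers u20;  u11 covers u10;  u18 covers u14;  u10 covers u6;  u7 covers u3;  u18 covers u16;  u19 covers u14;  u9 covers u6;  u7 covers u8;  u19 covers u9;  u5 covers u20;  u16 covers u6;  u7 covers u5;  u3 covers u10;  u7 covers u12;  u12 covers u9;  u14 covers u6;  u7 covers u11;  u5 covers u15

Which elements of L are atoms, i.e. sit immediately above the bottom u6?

u10, u14, u15, u16, u20, u9

The atoms are exactly the elements that cover u6: u10, u14, u15, u16, u20, u9.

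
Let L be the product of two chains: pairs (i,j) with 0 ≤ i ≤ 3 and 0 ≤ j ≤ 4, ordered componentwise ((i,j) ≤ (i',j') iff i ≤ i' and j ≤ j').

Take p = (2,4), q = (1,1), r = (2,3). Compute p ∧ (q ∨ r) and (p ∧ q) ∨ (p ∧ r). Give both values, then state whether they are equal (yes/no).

q ∨ r = (2,3), so p ∧ (q ∨ r) = (2,4) ∧ (2,3) = (2,3).
p ∧ q = (1,1) and p ∧ r = (2,3), so (p ∧ q) ∨ (p ∧ r) = (1,1) ∨ (2,3) = (2,3).
Equal: yes.

(2,3); (2,3); yes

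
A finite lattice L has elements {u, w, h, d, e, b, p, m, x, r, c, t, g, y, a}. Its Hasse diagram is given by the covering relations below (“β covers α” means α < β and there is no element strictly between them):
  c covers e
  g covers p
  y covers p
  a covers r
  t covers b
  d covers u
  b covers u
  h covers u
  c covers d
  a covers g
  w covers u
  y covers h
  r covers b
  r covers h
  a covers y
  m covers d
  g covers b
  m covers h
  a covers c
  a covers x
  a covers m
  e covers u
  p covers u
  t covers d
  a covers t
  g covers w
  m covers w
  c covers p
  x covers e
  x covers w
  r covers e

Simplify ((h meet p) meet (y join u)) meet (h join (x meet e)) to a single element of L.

h ∧ p = u
y ∨ u = y
u ∧ y = u
x ∧ e = e
h ∨ e = r
u ∧ r = u

u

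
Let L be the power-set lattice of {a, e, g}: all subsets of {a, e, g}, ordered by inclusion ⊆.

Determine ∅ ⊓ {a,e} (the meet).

Common lower bounds of {∅, {a,e}}: ∅.
The greatest among these is ∅.

∅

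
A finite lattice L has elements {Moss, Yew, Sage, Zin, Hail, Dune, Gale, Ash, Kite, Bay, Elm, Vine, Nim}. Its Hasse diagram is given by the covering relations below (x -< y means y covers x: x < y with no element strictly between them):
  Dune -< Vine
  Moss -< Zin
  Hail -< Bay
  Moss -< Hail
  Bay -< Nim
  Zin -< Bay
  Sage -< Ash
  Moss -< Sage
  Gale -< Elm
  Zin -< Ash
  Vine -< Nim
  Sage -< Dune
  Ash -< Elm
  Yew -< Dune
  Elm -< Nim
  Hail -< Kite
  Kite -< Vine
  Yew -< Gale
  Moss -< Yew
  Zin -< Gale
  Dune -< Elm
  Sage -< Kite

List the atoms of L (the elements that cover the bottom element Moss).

Hail, Sage, Yew, Zin

The atoms are exactly the elements that cover Moss: Hail, Sage, Yew, Zin.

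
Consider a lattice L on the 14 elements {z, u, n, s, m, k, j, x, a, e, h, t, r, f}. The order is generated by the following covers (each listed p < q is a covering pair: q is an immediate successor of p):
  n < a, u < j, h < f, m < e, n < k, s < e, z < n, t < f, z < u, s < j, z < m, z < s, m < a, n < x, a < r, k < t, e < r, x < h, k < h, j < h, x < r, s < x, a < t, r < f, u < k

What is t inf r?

Common lower bounds of {t, r}: a, m, n, z.
The greatest among these is a.

a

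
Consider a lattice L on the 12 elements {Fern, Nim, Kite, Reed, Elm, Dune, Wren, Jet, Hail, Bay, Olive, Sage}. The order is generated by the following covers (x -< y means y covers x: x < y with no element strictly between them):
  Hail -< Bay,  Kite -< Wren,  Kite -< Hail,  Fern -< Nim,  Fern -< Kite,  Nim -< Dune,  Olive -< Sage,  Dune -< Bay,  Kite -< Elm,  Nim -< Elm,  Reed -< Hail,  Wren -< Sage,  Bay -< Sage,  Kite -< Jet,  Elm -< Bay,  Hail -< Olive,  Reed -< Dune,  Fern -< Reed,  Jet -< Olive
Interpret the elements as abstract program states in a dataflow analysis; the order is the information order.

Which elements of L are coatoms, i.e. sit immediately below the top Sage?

Bay, Olive, Wren

The coatoms are exactly the elements covered by Sage: Bay, Olive, Wren.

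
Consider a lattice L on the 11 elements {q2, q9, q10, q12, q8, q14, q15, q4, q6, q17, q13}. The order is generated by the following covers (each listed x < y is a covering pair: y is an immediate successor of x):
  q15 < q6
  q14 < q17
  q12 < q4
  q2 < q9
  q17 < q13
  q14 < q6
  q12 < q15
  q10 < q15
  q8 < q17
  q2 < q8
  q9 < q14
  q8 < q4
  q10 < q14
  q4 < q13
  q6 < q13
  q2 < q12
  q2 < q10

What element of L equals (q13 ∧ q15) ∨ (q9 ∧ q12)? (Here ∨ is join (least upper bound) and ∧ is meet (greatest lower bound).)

q13 ∧ q15 = q15
q9 ∧ q12 = q2
q15 ∨ q2 = q15

q15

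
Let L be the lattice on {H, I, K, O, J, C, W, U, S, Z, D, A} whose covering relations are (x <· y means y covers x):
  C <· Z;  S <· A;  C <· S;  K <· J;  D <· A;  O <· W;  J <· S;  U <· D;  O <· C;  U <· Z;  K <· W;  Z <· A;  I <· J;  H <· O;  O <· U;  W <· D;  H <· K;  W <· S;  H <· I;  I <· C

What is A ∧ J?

J

Common lower bounds of {A, J}: H, I, J, K.
The greatest among these is J.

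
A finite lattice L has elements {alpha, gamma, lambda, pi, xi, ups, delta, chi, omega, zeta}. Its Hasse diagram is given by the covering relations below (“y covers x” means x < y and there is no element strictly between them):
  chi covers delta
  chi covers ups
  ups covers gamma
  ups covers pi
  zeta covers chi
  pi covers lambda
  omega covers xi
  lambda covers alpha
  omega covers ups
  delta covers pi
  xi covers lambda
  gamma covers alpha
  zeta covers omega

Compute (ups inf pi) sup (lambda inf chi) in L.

ups ∧ pi = pi
lambda ∧ chi = lambda
pi ∨ lambda = pi

pi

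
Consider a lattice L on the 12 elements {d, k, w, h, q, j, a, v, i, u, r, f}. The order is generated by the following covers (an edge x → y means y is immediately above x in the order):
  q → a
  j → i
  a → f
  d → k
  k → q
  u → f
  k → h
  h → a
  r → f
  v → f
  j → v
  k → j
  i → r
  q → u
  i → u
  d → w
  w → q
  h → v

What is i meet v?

Common lower bounds of {i, v}: d, j, k.
The greatest among these is j.

j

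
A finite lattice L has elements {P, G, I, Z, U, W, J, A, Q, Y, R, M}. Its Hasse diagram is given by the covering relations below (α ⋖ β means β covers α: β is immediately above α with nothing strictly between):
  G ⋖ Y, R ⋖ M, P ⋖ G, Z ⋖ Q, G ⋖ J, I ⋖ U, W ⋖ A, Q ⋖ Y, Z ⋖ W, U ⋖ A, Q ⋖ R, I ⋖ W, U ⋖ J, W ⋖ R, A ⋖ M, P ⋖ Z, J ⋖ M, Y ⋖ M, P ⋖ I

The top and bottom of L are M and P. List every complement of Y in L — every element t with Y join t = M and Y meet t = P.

I, U

Need t with Y ∨ t = M and Y ∧ t = P.
Checking each element gives: I, U.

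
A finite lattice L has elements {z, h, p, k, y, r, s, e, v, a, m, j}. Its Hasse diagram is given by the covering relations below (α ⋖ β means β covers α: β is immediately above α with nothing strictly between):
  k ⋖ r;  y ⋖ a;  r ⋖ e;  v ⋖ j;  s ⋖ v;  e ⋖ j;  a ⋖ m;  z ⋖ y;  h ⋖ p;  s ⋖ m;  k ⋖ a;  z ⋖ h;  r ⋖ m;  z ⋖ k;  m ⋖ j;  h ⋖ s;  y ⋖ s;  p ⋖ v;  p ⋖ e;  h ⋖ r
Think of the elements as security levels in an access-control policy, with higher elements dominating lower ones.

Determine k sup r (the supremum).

Common upper bounds of {k, r}: e, j, m, r.
The least among these is r.

r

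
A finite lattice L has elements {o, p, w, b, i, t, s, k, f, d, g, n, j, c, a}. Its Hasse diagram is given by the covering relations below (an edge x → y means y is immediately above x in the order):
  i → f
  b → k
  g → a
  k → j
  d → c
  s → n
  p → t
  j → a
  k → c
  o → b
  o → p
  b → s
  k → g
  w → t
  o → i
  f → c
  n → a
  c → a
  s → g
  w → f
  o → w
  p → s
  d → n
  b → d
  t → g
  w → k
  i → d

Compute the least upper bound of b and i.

Common upper bounds of {b, i}: a, c, d, n.
The least among these is d.

d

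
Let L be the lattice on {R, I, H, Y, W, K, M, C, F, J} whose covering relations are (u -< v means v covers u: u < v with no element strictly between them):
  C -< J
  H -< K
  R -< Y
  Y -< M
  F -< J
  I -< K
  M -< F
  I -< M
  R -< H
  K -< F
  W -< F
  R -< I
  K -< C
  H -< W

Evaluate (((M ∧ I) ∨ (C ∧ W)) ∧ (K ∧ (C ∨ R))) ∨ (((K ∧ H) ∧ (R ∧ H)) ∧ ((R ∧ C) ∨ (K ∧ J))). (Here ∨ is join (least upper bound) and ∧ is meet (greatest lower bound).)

K

M ∧ I = I
C ∧ W = H
I ∨ H = K
C ∨ R = C
K ∧ C = K
K ∧ K = K
K ∧ H = H
R ∧ H = R
H ∧ R = R
R ∧ C = R
K ∧ J = K
R ∨ K = K
R ∧ K = R
K ∨ R = K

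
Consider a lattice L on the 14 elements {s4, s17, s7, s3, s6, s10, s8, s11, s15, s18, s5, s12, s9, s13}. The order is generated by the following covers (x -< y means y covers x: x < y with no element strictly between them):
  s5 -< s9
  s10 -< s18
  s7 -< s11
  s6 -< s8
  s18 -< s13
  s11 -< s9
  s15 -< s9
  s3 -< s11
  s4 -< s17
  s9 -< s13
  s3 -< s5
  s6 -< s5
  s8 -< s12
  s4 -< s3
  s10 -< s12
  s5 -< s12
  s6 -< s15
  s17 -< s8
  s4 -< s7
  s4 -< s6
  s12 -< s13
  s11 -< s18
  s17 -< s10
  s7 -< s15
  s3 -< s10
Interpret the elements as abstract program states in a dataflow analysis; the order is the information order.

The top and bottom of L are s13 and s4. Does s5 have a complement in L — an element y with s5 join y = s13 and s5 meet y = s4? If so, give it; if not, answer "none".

For every candidate y, either s5 ∨ y ≠ s13 or s5 ∧ y ≠ s4; no complement exists.

none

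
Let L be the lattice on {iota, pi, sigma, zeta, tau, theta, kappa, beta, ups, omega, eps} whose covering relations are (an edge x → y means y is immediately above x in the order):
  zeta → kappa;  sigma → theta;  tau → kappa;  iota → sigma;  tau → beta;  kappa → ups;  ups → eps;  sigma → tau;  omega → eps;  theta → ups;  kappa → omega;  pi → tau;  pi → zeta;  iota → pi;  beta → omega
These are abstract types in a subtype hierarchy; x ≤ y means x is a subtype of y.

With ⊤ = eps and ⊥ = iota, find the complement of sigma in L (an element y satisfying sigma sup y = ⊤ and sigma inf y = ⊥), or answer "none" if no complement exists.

none

For every candidate y, either sigma ∨ y ≠ eps or sigma ∧ y ≠ iota; no complement exists.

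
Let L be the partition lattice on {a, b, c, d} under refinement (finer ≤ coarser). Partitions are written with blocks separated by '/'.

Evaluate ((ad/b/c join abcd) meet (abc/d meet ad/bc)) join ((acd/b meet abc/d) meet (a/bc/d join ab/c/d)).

ad/b/c ∨ abcd = abcd
abc/d ∧ ad/bc = a/bc/d
abcd ∧ a/bc/d = a/bc/d
acd/b ∧ abc/d = ac/b/d
a/bc/d ∨ ab/c/d = abc/d
ac/b/d ∧ abc/d = ac/b/d
a/bc/d ∨ ac/b/d = abc/d

abc/d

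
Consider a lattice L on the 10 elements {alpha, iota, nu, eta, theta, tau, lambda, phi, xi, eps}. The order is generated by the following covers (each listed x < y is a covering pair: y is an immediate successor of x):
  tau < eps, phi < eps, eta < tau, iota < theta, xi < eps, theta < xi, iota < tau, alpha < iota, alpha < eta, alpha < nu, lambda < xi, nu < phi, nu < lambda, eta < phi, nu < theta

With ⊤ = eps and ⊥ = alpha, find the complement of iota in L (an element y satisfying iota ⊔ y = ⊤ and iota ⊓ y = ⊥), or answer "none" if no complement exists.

phi

Need y with iota ∨ y = eps and iota ∧ y = alpha.
Checking each element gives: phi.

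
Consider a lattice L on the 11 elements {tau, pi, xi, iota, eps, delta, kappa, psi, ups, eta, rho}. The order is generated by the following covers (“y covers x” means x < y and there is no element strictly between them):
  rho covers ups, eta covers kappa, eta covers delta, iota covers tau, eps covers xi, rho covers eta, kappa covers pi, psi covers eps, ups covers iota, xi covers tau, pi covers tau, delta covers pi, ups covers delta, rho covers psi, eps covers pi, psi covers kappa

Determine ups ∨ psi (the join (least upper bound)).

rho

Common upper bounds of {ups, psi}: rho.
The least among these is rho.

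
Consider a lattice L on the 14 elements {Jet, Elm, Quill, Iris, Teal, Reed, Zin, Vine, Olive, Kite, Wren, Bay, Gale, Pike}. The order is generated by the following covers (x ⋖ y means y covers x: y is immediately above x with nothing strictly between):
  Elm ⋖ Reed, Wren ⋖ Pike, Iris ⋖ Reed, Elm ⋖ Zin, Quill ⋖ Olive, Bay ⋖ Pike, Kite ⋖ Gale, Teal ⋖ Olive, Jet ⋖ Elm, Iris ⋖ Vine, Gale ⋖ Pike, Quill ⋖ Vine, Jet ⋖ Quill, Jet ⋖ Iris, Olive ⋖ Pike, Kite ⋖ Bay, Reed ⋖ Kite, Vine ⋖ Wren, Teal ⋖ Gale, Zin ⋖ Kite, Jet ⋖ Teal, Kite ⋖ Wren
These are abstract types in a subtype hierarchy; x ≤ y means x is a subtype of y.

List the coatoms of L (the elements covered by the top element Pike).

The coatoms are exactly the elements covered by Pike: Bay, Gale, Olive, Wren.

Bay, Gale, Olive, Wren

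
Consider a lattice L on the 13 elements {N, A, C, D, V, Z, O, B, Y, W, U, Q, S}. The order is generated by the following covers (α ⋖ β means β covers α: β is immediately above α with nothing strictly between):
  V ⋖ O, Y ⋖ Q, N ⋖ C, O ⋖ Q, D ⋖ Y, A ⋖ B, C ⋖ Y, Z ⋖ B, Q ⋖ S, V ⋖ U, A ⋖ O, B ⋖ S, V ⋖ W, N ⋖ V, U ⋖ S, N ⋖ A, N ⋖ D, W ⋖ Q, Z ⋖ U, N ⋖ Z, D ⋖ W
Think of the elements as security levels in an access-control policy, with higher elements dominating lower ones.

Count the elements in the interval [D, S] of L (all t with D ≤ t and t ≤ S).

The interval [D, S] = {D, Q, S, W, Y}, which has 5 elements.

5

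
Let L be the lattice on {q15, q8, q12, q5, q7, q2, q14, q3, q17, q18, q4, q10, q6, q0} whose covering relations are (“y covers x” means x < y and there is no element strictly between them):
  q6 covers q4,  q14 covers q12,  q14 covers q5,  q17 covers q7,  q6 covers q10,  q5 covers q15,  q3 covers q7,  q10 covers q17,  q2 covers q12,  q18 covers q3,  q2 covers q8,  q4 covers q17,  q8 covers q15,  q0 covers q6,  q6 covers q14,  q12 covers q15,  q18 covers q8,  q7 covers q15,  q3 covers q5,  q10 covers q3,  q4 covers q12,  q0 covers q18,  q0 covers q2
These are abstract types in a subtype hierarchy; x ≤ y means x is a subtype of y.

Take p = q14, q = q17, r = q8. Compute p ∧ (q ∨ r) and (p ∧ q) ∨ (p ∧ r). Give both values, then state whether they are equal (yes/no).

q14; q15; no

q ∨ r = q0, so p ∧ (q ∨ r) = q14 ∧ q0 = q14.
p ∧ q = q15 and p ∧ r = q15, so (p ∧ q) ∨ (p ∧ r) = q15 ∨ q15 = q15.
Equal: no.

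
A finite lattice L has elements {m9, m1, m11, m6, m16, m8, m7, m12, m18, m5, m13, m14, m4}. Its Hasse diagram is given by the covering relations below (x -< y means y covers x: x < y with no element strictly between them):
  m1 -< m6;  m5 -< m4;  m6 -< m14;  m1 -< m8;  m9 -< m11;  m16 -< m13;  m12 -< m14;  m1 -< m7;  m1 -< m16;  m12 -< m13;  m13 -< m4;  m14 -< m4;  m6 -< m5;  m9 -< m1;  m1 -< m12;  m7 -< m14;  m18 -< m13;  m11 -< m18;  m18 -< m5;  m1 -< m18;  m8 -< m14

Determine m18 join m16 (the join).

Common upper bounds of {m18, m16}: m13, m4.
The least among these is m13.

m13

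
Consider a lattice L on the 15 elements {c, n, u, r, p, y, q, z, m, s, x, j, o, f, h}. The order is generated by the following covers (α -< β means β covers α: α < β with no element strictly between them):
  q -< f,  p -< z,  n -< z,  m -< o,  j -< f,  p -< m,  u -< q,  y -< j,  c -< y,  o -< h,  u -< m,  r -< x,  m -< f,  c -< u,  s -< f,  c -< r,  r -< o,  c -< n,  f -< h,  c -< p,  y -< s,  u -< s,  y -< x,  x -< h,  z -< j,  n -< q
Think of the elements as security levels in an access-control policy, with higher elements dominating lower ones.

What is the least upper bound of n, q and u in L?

q

Common upper bounds of {n, q, u}: f, h, q.
The least among these is q.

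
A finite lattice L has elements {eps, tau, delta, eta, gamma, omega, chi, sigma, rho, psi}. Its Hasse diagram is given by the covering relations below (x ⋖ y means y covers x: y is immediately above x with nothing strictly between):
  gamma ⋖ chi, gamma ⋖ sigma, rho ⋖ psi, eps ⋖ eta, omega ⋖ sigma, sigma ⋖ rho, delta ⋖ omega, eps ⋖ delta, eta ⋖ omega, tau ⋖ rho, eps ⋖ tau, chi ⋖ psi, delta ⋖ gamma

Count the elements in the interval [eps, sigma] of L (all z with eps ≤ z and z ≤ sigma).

The interval [eps, sigma] = {delta, eps, eta, gamma, omega, sigma}, which has 6 elements.

6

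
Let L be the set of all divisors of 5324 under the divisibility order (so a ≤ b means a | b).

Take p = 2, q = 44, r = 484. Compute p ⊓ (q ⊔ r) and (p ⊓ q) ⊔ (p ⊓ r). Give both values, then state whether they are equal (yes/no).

2; 2; yes

q ⊔ r = 484, so p ⊓ (q ⊔ r) = 2 ⊓ 484 = 2.
p ⊓ q = 2 and p ⊓ r = 2, so (p ⊓ q) ⊔ (p ⊓ r) = 2 ⊔ 2 = 2.
Equal: yes.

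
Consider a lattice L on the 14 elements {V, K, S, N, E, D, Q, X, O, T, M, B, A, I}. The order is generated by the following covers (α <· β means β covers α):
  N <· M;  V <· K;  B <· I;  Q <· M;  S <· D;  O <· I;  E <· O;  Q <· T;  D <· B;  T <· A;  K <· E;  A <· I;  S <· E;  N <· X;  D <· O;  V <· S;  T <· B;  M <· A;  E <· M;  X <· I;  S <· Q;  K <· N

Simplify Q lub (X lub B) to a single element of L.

I

X ∨ B = I
Q ∨ I = I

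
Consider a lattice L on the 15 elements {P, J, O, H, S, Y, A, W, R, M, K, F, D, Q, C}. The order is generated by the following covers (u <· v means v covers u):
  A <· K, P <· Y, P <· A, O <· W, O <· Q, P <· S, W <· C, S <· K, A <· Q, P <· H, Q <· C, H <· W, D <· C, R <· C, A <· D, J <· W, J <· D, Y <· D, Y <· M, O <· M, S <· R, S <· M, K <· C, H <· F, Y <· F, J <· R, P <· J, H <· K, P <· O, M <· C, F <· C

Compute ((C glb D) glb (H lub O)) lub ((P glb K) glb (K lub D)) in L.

J

C ∧ D = D
H ∨ O = W
D ∧ W = J
P ∧ K = P
K ∨ D = C
P ∧ C = P
J ∨ P = J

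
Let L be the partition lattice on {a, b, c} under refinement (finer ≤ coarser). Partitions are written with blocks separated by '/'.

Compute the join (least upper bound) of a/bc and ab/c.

Common upper bounds of {a/bc, ab/c}: abc.
The least among these is abc.

abc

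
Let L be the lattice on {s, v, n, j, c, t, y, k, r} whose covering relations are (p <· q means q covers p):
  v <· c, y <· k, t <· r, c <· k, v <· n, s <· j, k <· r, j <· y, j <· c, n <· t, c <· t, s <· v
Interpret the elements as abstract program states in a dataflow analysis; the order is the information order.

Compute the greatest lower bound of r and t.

Common lower bounds of {r, t}: c, j, n, s, t, v.
The greatest among these is t.

t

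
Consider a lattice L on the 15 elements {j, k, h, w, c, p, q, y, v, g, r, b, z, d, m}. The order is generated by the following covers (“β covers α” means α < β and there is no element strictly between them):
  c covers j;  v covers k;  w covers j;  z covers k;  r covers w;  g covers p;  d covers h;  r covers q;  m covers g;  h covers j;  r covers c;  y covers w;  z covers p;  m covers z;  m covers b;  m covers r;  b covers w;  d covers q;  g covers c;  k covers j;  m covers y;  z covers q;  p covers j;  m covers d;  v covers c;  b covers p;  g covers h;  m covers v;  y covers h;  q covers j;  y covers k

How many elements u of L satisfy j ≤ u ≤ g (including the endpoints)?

5

The interval [j, g] = {c, g, h, j, p}, which has 5 elements.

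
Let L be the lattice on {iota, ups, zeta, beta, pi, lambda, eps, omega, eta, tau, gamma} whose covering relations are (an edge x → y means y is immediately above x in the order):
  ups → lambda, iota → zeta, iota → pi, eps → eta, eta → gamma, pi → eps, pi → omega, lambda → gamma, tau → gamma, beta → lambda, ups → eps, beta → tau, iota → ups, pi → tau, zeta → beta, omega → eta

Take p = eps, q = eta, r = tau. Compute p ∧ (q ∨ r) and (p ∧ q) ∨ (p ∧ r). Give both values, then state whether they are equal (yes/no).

q ∨ r = gamma, so p ∧ (q ∨ r) = eps ∧ gamma = eps.
p ∧ q = eps and p ∧ r = pi, so (p ∧ q) ∨ (p ∧ r) = eps ∨ pi = eps.
Equal: yes.

eps; eps; yes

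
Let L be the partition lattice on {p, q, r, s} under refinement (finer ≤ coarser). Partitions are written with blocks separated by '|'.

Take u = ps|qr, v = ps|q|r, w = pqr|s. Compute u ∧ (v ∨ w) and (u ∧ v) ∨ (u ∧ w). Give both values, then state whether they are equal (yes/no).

ps|qr; ps|qr; yes

v ∨ w = pqrs, so u ∧ (v ∨ w) = ps|qr ∧ pqrs = ps|qr.
u ∧ v = ps|q|r and u ∧ w = p|qr|s, so (u ∧ v) ∨ (u ∧ w) = ps|q|r ∨ p|qr|s = ps|qr.
Equal: yes.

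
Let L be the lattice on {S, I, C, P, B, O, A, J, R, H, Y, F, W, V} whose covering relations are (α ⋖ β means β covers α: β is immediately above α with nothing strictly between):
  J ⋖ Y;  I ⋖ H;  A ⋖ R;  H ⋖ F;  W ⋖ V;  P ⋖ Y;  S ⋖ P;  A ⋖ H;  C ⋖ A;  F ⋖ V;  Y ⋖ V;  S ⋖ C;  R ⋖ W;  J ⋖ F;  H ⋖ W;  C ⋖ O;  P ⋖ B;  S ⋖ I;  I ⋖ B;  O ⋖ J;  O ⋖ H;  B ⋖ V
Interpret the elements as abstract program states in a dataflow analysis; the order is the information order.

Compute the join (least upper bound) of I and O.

H

Common upper bounds of {I, O}: F, H, V, W.
The least among these is H.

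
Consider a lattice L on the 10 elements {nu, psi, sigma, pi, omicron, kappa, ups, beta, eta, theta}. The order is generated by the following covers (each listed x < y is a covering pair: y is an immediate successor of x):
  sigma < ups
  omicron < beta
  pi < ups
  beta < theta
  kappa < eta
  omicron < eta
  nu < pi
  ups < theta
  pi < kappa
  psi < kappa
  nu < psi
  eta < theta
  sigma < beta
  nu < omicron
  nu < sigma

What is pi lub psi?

Common upper bounds of {pi, psi}: eta, kappa, theta.
The least among these is kappa.

kappa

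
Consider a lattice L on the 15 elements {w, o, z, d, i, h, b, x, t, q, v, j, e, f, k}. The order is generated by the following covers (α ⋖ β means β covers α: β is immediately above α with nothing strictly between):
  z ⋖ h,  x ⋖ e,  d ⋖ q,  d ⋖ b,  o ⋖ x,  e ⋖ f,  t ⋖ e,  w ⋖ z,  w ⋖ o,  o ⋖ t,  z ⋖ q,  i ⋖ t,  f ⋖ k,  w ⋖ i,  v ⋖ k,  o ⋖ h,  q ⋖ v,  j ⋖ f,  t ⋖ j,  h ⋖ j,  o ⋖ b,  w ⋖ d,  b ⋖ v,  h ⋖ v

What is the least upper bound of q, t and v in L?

k

Common upper bounds of {q, t, v}: k.
The least among these is k.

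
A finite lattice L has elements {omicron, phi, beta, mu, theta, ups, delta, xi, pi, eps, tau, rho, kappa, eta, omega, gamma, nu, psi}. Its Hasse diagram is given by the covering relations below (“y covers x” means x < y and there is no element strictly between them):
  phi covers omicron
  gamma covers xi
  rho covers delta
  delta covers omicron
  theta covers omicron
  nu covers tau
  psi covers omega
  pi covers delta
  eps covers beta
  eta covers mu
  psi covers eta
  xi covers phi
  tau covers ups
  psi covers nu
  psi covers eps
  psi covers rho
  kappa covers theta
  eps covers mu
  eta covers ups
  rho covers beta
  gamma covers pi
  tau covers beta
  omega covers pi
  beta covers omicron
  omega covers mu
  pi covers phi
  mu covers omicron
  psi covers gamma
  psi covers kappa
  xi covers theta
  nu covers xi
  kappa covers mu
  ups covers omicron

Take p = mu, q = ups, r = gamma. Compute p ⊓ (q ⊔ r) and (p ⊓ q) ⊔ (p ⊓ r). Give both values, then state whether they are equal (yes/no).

q ⊔ r = psi, so p ⊓ (q ⊔ r) = mu ⊓ psi = mu.
p ⊓ q = omicron and p ⊓ r = omicron, so (p ⊓ q) ⊔ (p ⊓ r) = omicron ⊔ omicron = omicron.
Equal: no.

mu; omicron; no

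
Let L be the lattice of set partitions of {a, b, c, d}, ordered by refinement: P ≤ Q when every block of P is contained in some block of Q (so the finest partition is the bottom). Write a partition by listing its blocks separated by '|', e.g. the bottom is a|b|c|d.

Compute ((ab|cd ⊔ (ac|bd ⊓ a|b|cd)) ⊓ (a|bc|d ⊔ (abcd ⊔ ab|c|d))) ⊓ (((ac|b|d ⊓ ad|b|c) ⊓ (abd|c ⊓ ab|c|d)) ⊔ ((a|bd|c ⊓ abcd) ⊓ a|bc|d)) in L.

ac|bd ∧ a|b|cd = a|b|c|d
ab|cd ∨ a|b|c|d = ab|cd
abcd ∨ ab|c|d = abcd
a|bc|d ∨ abcd = abcd
ab|cd ∧ abcd = ab|cd
ac|b|d ∧ ad|b|c = a|b|c|d
abd|c ∧ ab|c|d = ab|c|d
a|b|c|d ∧ ab|c|d = a|b|c|d
a|bd|c ∧ abcd = a|bd|c
a|bd|c ∧ a|bc|d = a|b|c|d
a|b|c|d ∨ a|b|c|d = a|b|c|d
ab|cd ∧ a|b|c|d = a|b|c|d

a|b|c|d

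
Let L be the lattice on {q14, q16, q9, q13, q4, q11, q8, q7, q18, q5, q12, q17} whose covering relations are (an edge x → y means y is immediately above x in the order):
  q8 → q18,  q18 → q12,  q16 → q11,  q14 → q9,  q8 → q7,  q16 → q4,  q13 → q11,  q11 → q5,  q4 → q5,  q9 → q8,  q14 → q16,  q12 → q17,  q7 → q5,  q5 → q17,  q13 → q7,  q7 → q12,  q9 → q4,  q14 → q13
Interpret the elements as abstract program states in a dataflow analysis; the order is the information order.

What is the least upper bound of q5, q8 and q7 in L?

Common upper bounds of {q5, q8, q7}: q17, q5.
The least among these is q5.

q5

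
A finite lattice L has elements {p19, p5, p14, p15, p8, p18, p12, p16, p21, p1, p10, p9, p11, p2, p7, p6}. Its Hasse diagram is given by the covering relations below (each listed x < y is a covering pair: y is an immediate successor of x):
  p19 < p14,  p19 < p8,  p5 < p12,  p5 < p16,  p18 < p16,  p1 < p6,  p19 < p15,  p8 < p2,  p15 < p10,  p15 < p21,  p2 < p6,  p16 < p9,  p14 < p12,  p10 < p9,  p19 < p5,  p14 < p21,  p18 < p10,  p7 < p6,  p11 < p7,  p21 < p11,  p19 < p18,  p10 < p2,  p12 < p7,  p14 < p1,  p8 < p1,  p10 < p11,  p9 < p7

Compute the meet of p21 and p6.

Common lower bounds of {p21, p6}: p14, p15, p19, p21.
The greatest among these is p21.

p21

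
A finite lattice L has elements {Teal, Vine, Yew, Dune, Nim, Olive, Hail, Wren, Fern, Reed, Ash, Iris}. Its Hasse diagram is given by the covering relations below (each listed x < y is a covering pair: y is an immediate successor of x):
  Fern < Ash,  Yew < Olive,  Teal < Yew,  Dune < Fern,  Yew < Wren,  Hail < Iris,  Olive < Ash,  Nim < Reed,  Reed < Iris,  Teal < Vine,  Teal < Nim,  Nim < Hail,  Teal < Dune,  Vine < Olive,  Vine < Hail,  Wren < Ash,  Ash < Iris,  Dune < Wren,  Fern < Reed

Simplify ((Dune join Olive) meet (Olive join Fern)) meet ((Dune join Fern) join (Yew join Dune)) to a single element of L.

Ash

Dune ∨ Olive = Ash
Olive ∨ Fern = Ash
Ash ∧ Ash = Ash
Dune ∨ Fern = Fern
Yew ∨ Dune = Wren
Fern ∨ Wren = Ash
Ash ∧ Ash = Ash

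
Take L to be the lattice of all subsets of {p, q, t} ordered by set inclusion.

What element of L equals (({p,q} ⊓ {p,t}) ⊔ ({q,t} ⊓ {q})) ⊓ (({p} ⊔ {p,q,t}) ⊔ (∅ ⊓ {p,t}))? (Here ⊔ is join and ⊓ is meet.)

{p,q} ∧ {p,t} = {p}
{q,t} ∧ {q} = {q}
{p} ∨ {q} = {p,q}
{p} ∨ {p,q,t} = {p,q,t}
∅ ∧ {p,t} = ∅
{p,q,t} ∨ ∅ = {p,q,t}
{p,q} ∧ {p,q,t} = {p,q}

{p,q}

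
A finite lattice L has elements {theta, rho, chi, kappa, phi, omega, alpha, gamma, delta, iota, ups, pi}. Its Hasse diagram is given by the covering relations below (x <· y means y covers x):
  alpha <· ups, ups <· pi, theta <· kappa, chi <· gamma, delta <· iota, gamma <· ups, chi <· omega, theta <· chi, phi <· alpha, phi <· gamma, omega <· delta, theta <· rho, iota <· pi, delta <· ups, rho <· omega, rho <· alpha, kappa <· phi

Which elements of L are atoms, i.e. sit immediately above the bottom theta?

The atoms are exactly the elements that cover theta: chi, kappa, rho.

chi, kappa, rho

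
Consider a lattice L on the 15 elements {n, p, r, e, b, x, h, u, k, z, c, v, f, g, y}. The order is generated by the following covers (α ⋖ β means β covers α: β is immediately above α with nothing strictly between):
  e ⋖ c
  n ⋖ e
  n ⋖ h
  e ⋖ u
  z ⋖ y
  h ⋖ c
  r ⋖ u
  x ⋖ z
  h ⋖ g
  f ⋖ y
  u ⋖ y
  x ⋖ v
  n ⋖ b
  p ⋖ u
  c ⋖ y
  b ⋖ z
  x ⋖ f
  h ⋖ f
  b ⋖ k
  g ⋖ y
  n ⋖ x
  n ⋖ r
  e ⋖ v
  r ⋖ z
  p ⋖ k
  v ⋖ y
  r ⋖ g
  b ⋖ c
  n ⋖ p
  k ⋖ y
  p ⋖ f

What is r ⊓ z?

Common lower bounds of {r, z}: n, r.
The greatest among these is r.

r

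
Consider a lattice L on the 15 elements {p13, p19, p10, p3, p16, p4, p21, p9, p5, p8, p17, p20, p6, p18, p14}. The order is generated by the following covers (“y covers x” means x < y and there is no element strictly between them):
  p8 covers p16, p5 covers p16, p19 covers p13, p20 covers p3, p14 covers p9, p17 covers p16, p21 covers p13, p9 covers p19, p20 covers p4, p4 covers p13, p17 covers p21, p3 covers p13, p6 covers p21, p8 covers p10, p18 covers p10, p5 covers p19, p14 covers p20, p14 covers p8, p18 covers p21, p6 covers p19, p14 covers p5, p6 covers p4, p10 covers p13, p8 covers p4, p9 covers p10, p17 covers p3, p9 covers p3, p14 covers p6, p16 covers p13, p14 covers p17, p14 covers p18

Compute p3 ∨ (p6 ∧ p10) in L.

p3

p6 ∧ p10 = p13
p3 ∨ p13 = p3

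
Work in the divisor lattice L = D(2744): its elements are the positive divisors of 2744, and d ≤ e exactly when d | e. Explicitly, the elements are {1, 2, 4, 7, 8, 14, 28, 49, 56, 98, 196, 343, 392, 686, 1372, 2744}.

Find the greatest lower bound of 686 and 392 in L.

In the divisibility order, the meet is the greatest common divisor: gcd(686, 392) = 98.

98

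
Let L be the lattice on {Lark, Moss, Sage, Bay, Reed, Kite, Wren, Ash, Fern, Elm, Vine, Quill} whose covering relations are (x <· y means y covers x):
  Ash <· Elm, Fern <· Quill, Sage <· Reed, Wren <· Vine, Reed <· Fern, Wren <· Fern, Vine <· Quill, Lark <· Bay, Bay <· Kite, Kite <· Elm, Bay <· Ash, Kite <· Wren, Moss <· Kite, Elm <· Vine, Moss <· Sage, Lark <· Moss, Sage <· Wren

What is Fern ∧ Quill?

Fern

Common lower bounds of {Fern, Quill}: Bay, Fern, Kite, Lark, Moss, Reed, Sage, Wren.
The greatest among these is Fern.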